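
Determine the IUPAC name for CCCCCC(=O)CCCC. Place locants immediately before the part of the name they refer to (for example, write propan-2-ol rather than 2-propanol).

decan-5-one

The longest chain bearing the carbonyl is 10 carbons long (decane).
The principal characteristic group is a ketone (C=O on an internal carbon), named with the suffix -one.
The numbering direction is chosen so that numbering from this end puts the carbonyl group at C-5 rather than C-6.
This places the carbonyl at C-5.
Assembling the pieces gives decan-5-one.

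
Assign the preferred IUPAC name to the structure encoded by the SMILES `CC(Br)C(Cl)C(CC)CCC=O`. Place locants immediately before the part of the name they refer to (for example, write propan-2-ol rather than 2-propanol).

The longest chain bearing the –CHO group is 7 carbons long (heptane).
The principal characteristic group is an aldehyde (terminal –CHO), named with the suffix -al.
The numbering direction is chosen so that the aldehyde carbon is C-1 by definition.
With this numbering: a bromo group at C-6; a chloro group at C-5; an ethyl group at C-4.
Substituent prefixes are cited in alphabetical order (multiplying prefixes like di-/tri- are ignored for ordering).
The name is 6-bromo-5-chloro-4-ethylheptanal.

6-bromo-5-chloro-4-ethylheptanal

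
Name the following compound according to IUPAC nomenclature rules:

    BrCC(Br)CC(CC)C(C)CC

The longest continuous carbon chain has 7 atoms, so the parent hydride is heptane.
Number the chain so that the substituent locant set {1,2,4,5} is lower than {3,4,6,7} at the first point of difference.
With this numbering: bromo groups at C-1 and C-2; an ethyl group at C-4; a methyl group at C-5.
The substituents are ordered alphabetically, ignoring any di-/tri- multipliers.
Assembling the pieces gives 1,2-dibromo-4-ethyl-5-methylheptane.

1,2-dibromo-4-ethyl-5-methylheptane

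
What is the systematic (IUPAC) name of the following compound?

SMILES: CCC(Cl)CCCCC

The parent chain contains 8 carbons (octane).
The numbering direction is chosen so that the substituent locant set {3} is lower than {6} at the first point of difference.
With this numbering: a chloro group at C-3.
The name is 3-chlorooctane.

3-chlorooctane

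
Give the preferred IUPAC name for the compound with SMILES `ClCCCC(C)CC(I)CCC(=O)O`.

The longest carbon chain that includes the –COOH group has 9 carbons, so the parent hydride is nonane.
A carboxylic acid (terminal –COOH) is the principal characteristic group, giving the suffix -oic acid.
Choose the numbering such that the carboxylic acid carbon is C-1 by definition.
With this numbering: a chloro group at C-9; an iodo group at C-4; a methyl group at C-6.
Prefixes are listed alphabetically: chloro, iodo, methyl.
Assembling the pieces gives 9-chloro-4-iodo-6-methylnonanoic acid.

9-chloro-4-iodo-6-methylnonanoic acid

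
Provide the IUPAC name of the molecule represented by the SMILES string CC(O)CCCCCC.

The longest carbon chain that includes the –OH group has 8 carbons, so the parent hydride is octane.
The highest-priority functional group is an alcohol (–OH), so the name ends in -ol.
The numbering direction is chosen so that numbering from this end puts the hydroxyl group at C-2 rather than C-7.
With this numbering: the hydroxyl at C-2.
The name is octan-2-ol.

octan-2-ol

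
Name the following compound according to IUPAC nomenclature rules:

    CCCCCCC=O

The longest chain bearing the –CHO group is 7 carbons long (heptane).
An aldehyde (terminal –CHO) is the principal characteristic group, giving the suffix -al.
Number the chain so that the aldehyde carbon is C-1 by definition.
The name is heptanal.

heptanal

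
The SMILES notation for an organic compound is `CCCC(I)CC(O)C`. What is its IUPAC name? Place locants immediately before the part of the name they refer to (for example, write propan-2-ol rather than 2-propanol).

The longest chain bearing the –OH group is 7 carbons long (heptane).
The principal characteristic group is an alcohol (–OH), named with the suffix -ol.
The numbering direction is chosen so that numbering from this end puts the hydroxyl group at C-2 rather than C-6.
With this numbering: the hydroxyl at C-2; an iodo group at C-4.
The name is 4-iodoheptan-2-ol.

4-iodoheptan-2-ol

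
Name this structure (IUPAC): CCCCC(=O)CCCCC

decan-5-one

The longest chain bearing the carbonyl is 10 carbons long (decane).
A ketone (C=O on an internal carbon) is the principal characteristic group, giving the suffix -one.
Choose the numbering such that numbering from this end puts the carbonyl group at C-5 rather than C-6.
That gives the carbonyl at C-5.
Assembling the pieces gives decan-5-one.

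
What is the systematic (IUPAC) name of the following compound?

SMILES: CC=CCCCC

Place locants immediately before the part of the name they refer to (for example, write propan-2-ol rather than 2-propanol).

hept-2-ene

The longest carbon chain that includes the multiple bond has 7 carbons, so the parent hydride is heptane.
There is one C=C double bond, indicated by the ending -ene.
Choose the numbering such that numbering from this end puts the double bond at C-2 rather than C-5.
That gives the double bond between C-2 and C-3.
Assembling the pieces gives hept-2-ene.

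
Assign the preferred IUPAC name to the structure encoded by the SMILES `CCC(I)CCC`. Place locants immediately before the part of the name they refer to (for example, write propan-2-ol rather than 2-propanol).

The parent chain contains 6 carbons (hexane).
Number the chain so that the substituent locant set {3} is lower than {4} at the first point of difference.
That gives an iodo group at C-3.
Putting it together: 3-iodohexane.

3-iodohexane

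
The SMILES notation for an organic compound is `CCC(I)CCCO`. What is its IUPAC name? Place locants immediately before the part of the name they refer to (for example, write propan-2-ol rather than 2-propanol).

4-iodohexan-1-ol

The longest carbon chain that includes the –OH group has 6 carbons, so the parent hydride is hexane.
An alcohol (–OH) is the principal characteristic group, giving the suffix -ol.
The numbering direction is chosen so that numbering from this end puts the hydroxyl group at C-1 rather than C-6.
That gives the hydroxyl at C-1; an iodo group at C-4.
Assembling the pieces gives 4-iodohexan-1-ol.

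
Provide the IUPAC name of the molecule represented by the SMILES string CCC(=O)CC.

The longest carbon chain that includes the carbonyl has 5 carbons, so the parent hydride is pentane.
The principal characteristic group is a ketone (C=O on an internal carbon), named with the suffix -one.
The molecule is symmetric, so either numbering direction gives the same locants.
With this numbering: the carbonyl at C-3.
Putting it together: pentan-3-one.

pentan-3-one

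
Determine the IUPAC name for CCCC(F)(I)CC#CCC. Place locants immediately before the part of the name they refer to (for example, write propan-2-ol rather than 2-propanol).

The longest chain bearing the multiple bond is 9 carbons long (nonane).
A C≡C triple bond in the chain gives the infix -yne-.
Choose the numbering such that numbering from this end puts the triple bond at C-3 rather than C-6.
That gives the triple bond between C-3 and C-4; a fluoro group at C-6; an iodo group at C-6.
Substituent prefixes are cited in alphabetical order (multiplying prefixes like di-/tri- are ignored for ordering).
The name is 6-fluoro-6-iodonon-3-yne.

6-fluoro-6-iodonon-3-yne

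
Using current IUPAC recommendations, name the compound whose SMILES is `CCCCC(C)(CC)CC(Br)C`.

2-bromo-4-ethyl-4-methyloctane

The parent chain contains 8 carbons (octane).
The numbering direction is chosen so that the substituent locant set {2,4,4} is lower than {5,5,7} at the first point of difference.
This places a bromo group at C-2; an ethyl group at C-4; a methyl group at C-4.
Substituent prefixes are cited in alphabetical order (multiplying prefixes like di-/tri- are ignored for ordering).
Putting it together: 2-bromo-4-ethyl-4-methyloctane.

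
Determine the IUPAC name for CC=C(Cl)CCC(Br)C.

6-bromo-3-chlorohept-2-ene

Counting along the main chain through the multiple bond gives 7 carbons: the parent is heptane.
The chain contains a C=C double bond, so the unsaturation ending is -ene.
The numbering direction is chosen so that numbering from this end puts the double bond at C-2 rather than C-5.
This places the double bond between C-2 and C-3; a bromo group at C-6; a chloro group at C-3.
Prefixes are listed alphabetically: bromo, chloro.
Assembling the pieces gives 6-bromo-3-chlorohept-2-ene.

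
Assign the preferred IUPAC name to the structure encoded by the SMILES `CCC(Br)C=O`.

2-bromobutanal

The longest chain bearing the –CHO group is 4 carbons long (butane).
The highest-priority functional group is an aldehyde (terminal –CHO), so the name ends in -al.
Number the chain so that the aldehyde carbon is C-1 by definition.
That gives a bromo group at C-2.
The name is 2-bromobutanal.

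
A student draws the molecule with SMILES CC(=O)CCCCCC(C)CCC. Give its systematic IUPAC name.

Counting along the main chain through the carbonyl gives 11 carbons: the parent is undecane.
The principal characteristic group is a ketone (C=O on an internal carbon), named with the suffix -one.
Number the chain so that numbering from this end puts the carbonyl group at C-2 rather than C-10.
With this numbering: the carbonyl at C-2; a methyl group at C-8.
Assembling the pieces gives 8-methylundecan-2-one.

8-methylundecan-2-one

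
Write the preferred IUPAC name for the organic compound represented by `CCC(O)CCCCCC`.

Counting along the main chain through the –OH group gives 9 carbons: the parent is nonane.
An alcohol (–OH) is the principal characteristic group, giving the suffix -ol.
The numbering direction is chosen so that numbering from this end puts the hydroxyl group at C-3 rather than C-7.
This places the hydroxyl at C-3.
Putting it together: nonan-3-ol.

nonan-3-ol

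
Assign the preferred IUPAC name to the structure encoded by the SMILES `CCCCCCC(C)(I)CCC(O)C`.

The longest carbon chain that includes the –OH group has 11 carbons, so the parent hydride is undecane.
The principal characteristic group is an alcohol (–OH), named with the suffix -ol.
Number the chain so that numbering from this end puts the hydroxyl group at C-2 rather than C-10.
With this numbering: the hydroxyl at C-2; an iodo group at C-5; a methyl group at C-5.
The substituents are ordered alphabetically, ignoring any di-/tri- multipliers.
The name is 5-iodo-5-methylundecan-2-ol.

5-iodo-5-methylundecan-2-ol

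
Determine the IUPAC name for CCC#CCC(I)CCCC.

Counting along the main chain through the multiple bond gives 10 carbons: the parent is decane.
There is one C≡C triple bond, indicated by the ending -yne.
Number the chain so that numbering from this end puts the triple bond at C-3 rather than C-7.
This places the triple bond between C-3 and C-4; an iodo group at C-6.
Putting it together: 6-iododec-3-yne.

6-iododec-3-yne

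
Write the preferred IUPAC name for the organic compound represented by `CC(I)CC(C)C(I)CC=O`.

3,6-diiodo-4-methylheptanal

The longest carbon chain that includes the –CHO group has 7 carbons, so the parent hydride is heptane.
The highest-priority functional group is an aldehyde (terminal –CHO), so the name ends in -al.
Number the chain so that the aldehyde carbon is C-1 by definition.
This places iodo groups at C-3 and C-6; a methyl group at C-4.
Prefixes are listed alphabetically: iodo, methyl.
Putting it together: 3,6-diiodo-4-methylheptanal.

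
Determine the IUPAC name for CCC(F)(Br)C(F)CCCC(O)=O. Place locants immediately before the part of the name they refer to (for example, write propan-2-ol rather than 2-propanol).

The longest carbon chain that includes the –COOH group has 8 carbons, so the parent hydride is octane.
The highest-priority functional group is a carboxylic acid (terminal –COOH), so the name ends in -oic acid.
The numbering direction is chosen so that the carboxylic acid carbon is C-1 by definition.
That gives a bromo group at C-6; fluoro groups at C-5 and C-6.
Substituent prefixes are cited in alphabetical order (multiplying prefixes like di-/tri- are ignored for ordering).
Assembling the pieces gives 6-bromo-5,6-difluorooctanoic acid.

6-bromo-5,6-difluorooctanoic acid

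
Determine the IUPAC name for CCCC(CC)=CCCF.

The longest carbon chain that includes the multiple bond has 7 carbons, so the parent hydride is heptane.
There is one C=C double bond, indicated by the ending -ene.
Number the chain so that numbering from this end puts the double bond at C-3 rather than C-4.
This places the double bond between C-3 and C-4; an ethyl group at C-4; a fluoro group at C-1.
The substituents are ordered alphabetically, ignoring any di-/tri- multipliers.
Assembling the pieces gives 4-ethyl-1-fluorohept-3-ene.

4-ethyl-1-fluorohept-3-ene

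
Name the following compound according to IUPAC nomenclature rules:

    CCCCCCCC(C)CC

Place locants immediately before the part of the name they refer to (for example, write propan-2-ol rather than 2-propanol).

The longest continuous carbon chain has 10 atoms, so the parent hydride is decane.
Choose the numbering such that the substituent locant set {3} is lower than {8} at the first point of difference.
This places a methyl group at C-3.
Putting it together: 3-methyldecane.

3-methyldecane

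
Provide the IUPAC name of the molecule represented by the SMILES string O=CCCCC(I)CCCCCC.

5-iodoundecanal

Counting along the main chain through the –CHO group gives 11 carbons: the parent is undecane.
An aldehyde (terminal –CHO) is the principal characteristic group, giving the suffix -al.
Choose the numbering such that the aldehyde carbon is C-1 by definition.
This places an iodo group at C-5.
Putting it together: 5-iodoundecanal.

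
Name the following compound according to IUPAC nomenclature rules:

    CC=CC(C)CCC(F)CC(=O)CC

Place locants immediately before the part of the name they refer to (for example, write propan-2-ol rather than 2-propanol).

The longest carbon chain that includes the carbonyl and the multiple bond has 11 carbons, so the parent hydride is undecane.
The highest-priority functional group is a ketone (C=O on an internal carbon), so the name ends in -one.
A C=C double bond in the chain gives the infix -ene-.
The numbering direction is chosen so that numbering from this end puts the carbonyl group at C-3 rather than C-9.
With this numbering: the carbonyl at C-3; the double bond between C-9 and C-10; a fluoro group at C-5; a methyl group at C-8.
Substituent prefixes are cited in alphabetical order (multiplying prefixes like di-/tri- are ignored for ordering).
Assembling the pieces gives 5-fluoro-8-methylundec-9-en-3-one.

5-fluoro-8-methylundec-9-en-3-one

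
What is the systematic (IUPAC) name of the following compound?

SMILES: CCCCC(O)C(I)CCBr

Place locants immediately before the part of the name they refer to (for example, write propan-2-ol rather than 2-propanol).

The longest chain bearing the –OH group is 8 carbons long (octane).
The principal characteristic group is an alcohol (–OH), named with the suffix -ol.
The numbering direction is chosen so that numbering from this end puts the hydroxyl group at C-4 rather than C-5.
With this numbering: the hydroxyl at C-4; a bromo group at C-1; an iodo group at C-3.
The substituents are ordered alphabetically, ignoring any di-/tri- multipliers.
Putting it together: 1-bromo-3-iodooctan-4-ol.

1-bromo-3-iodooctan-4-ol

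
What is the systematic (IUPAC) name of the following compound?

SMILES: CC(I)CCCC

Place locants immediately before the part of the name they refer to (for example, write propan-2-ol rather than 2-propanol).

The longest continuous carbon chain has 6 atoms, so the parent hydride is hexane.
The numbering direction is chosen so that the substituent locant set {2} is lower than {5} at the first point of difference.
This places an iodo group at C-2.
Assembling the pieces gives 2-iodohexane.

2-iodohexane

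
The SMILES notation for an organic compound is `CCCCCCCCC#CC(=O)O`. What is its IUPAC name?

The longest carbon chain that includes the –COOH group and the multiple bond has 11 carbons, so the parent hydride is undecane.
The highest-priority functional group is a carboxylic acid (terminal –COOH), so the name ends in -oic acid.
There is one C≡C triple bond, indicated by the ending -yne.
The numbering direction is chosen so that the carboxylic acid carbon is C-1 by definition.
With this numbering: the triple bond between C-2 and C-3.
Assembling the pieces gives undec-2-ynoic acid.

undec-2-ynoic acid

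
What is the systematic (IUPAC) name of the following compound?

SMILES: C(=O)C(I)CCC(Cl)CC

The longest carbon chain that includes the –CHO group has 7 carbons, so the parent hydride is heptane.
The principal characteristic group is an aldehyde (terminal –CHO), named with the suffix -al.
Choose the numbering such that the aldehyde carbon is C-1 by definition.
With this numbering: a chloro group at C-5; an iodo group at C-2.
The substituents are ordered alphabetically, ignoring any di-/tri- multipliers.
Putting it together: 5-chloro-2-iodoheptanal.

5-chloro-2-iodoheptanal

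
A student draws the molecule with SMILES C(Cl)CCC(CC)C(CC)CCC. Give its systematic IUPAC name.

The parent chain contains 8 carbons (octane).
Number the chain so that the substituent locant set {1,4,5} is lower than {4,5,8} at the first point of difference.
With this numbering: a chloro group at C-1; ethyl groups at C-4 and C-5.
Substituent prefixes are cited in alphabetical order (multiplying prefixes like di-/tri- are ignored for ordering).
Assembling the pieces gives 1-chloro-4,5-diethyloctane.

1-chloro-4,5-diethyloctane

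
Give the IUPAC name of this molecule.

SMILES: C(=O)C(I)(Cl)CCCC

Counting along the main chain through the –CHO group gives 6 carbons: the parent is hexane.
The principal characteristic group is an aldehyde (terminal –CHO), named with the suffix -al.
Choose the numbering such that the aldehyde carbon is C-1 by definition.
That gives a chloro group at C-2; an iodo group at C-2.
Substituent prefixes are cited in alphabetical order (multiplying prefixes like di-/tri- are ignored for ordering).
Assembling the pieces gives 2-chloro-2-iodohexanal.

2-chloro-2-iodohexanal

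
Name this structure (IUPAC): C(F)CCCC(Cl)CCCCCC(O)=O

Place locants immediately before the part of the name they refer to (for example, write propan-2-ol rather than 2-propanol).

7-chloro-11-fluoroundecanoic acid

Counting along the main chain through the –COOH group gives 11 carbons: the parent is undecane.
A carboxylic acid (terminal –COOH) is the principal characteristic group, giving the suffix -oic acid.
Choose the numbering such that the carboxylic acid carbon is C-1 by definition.
With this numbering: a chloro group at C-7; a fluoro group at C-11.
The substituents are ordered alphabetically, ignoring any di-/tri- multipliers.
Assembling the pieces gives 7-chloro-11-fluoroundecanoic acid.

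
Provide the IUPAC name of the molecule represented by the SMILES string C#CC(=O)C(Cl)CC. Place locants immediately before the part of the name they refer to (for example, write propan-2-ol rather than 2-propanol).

4-chlorohex-1-yn-3-one

The longest carbon chain that includes the carbonyl and the multiple bond has 6 carbons, so the parent hydride is hexane.
A ketone (C=O on an internal carbon) is the principal characteristic group, giving the suffix -one.
The chain contains a C≡C triple bond, so the unsaturation ending is -yne.
Choose the numbering such that numbering from this end puts the carbonyl group at C-3 rather than C-4.
This places the carbonyl at C-3; the triple bond between C-1 and C-2; a chloro group at C-4.
Assembling the pieces gives 4-chlorohex-1-yn-3-one.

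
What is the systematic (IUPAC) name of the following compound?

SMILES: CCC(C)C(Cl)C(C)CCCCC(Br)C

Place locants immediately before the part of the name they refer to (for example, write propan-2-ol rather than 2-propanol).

The longest carbon chain is 11 atoms: the parent is undecane.
Choose the numbering such that the substituent locant set {2,7,8,9} is lower than {3,4,5,10} at the first point of difference.
With this numbering: a bromo group at C-2; a chloro group at C-8; methyl groups at C-7 and C-9.
Prefixes are listed alphabetically: bromo, chloro, methyl.
Putting it together: 2-bromo-8-chloro-7,9-dimethylundecane.

2-bromo-8-chloro-7,9-dimethylundecane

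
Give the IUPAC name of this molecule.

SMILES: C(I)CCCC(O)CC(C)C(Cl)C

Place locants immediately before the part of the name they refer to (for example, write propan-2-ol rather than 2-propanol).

8-chloro-1-iodo-7-methylnonan-5-ol

The longest chain bearing the –OH group is 9 carbons long (nonane).
An alcohol (–OH) is the principal characteristic group, giving the suffix -ol.
Number the chain so that the substituent locant set {1,7,8} is lower than {2,3,9} at the first point of difference.
With this numbering: the hydroxyl at C-5; a chloro group at C-8; an iodo group at C-1; a methyl group at C-7.
The substituents are ordered alphabetically, ignoring any di-/tri- multipliers.
Assembling the pieces gives 8-chloro-1-iodo-7-methylnonan-5-ol.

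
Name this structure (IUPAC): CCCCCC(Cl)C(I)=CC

4-chloro-3-iodonon-2-ene

The longest chain bearing the multiple bond is 9 carbons long (nonane).
A C=C double bond in the chain gives the infix -ene-.
Choose the numbering such that numbering from this end puts the double bond at C-2 rather than C-7.
This places the double bond between C-2 and C-3; a chloro group at C-4; an iodo group at C-3.
Prefixes are listed alphabetically: chloro, iodo.
Assembling the pieces gives 4-chloro-3-iodonon-2-ene.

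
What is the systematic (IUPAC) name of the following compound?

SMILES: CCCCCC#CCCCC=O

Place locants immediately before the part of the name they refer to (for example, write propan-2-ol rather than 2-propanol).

undec-5-ynal

The longest chain bearing the –CHO group and the multiple bond is 11 carbons long (undecane).
The highest-priority functional group is an aldehyde (terminal –CHO), so the name ends in -al.
There is one C≡C triple bond, indicated by the ending -yne.
Number the chain so that the aldehyde carbon is C-1 by definition.
This places the triple bond between C-5 and C-6.
The name is undec-5-ynal.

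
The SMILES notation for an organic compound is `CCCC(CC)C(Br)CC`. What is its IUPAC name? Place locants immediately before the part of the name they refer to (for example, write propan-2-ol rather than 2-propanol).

3-bromo-4-ethylheptane

The longest carbon chain is 7 atoms: the parent is heptane.
The numbering direction is chosen so that the substituent locant set {3,4} is lower than {4,5} at the first point of difference.
This places a bromo group at C-3; an ethyl group at C-4.
The substituents are ordered alphabetically, ignoring any di-/tri- multipliers.
The name is 3-bromo-4-ethylheptane.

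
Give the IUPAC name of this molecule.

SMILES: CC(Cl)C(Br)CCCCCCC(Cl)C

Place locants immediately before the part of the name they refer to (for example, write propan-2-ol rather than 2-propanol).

3-bromo-2,10-dichloroundecane

The longest carbon chain is 11 atoms: the parent is undecane.
Number the chain so that the substituent locant set {2,3,10} is lower than {2,9,10} at the first point of difference.
This places a bromo group at C-3; chloro groups at C-2 and C-10.
Prefixes are listed alphabetically: bromo, chloro.
Assembling the pieces gives 3-bromo-2,10-dichloroundecane.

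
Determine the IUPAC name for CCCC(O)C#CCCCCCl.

The longest carbon chain that includes the –OH group and the multiple bond has 10 carbons, so the parent hydride is decane.
An alcohol (–OH) is the principal characteristic group, giving the suffix -ol.
There is one C≡C triple bond, indicated by the ending -yne.
The numbering direction is chosen so that numbering from this end puts the hydroxyl group at C-4 rather than C-7.
This places the hydroxyl at C-4; the triple bond between C-5 and C-6; a chloro group at C-10.
The name is 10-chlorodec-5-yn-4-ol.

10-chlorodec-5-yn-4-ol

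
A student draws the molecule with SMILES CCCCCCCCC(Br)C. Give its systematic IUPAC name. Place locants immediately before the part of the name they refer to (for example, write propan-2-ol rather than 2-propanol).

The longest continuous carbon chain has 10 atoms, so the parent hydride is decane.
The numbering direction is chosen so that the substituent locant set {2} is lower than {9} at the first point of difference.
With this numbering: a bromo group at C-2.
The name is 2-bromodecane.

2-bromodecane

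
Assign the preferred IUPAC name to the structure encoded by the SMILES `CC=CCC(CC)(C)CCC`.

5-ethyl-5-methyloct-2-ene

The longest carbon chain that includes the multiple bond has 8 carbons, so the parent hydride is octane.
There is one C=C double bond, indicated by the ending -ene.
Number the chain so that numbering from this end puts the double bond at C-2 rather than C-6.
That gives the double bond between C-2 and C-3; an ethyl group at C-5; a methyl group at C-5.
Substituent prefixes are cited in alphabetical order (multiplying prefixes like di-/tri- are ignored for ordering).
Putting it together: 5-ethyl-5-methyloct-2-ene.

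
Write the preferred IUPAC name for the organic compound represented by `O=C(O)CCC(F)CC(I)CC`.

4-fluoro-6-iodooctanoic acid

The longest chain bearing the –COOH group is 8 carbons long (octane).
The principal characteristic group is a carboxylic acid (terminal –COOH), named with the suffix -oic acid.
Choose the numbering such that the carboxylic acid carbon is C-1 by definition.
This places a fluoro group at C-4; an iodo group at C-6.
Substituent prefixes are cited in alphabetical order (multiplying prefixes like di-/tri- are ignored for ordering).
The name is 4-fluoro-6-iodooctanoic acid.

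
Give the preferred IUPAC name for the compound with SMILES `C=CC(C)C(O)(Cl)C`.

Counting along the main chain through the –OH group and the multiple bond gives 5 carbons: the parent is pentane.
An alcohol (–OH) is the principal characteristic group, giving the suffix -ol.
The chain contains a C=C double bond, so the unsaturation ending is -ene.
Number the chain so that numbering from this end puts the hydroxyl group at C-2 rather than C-4.
That gives the hydroxyl at C-2; the double bond between C-4 and C-5; a chloro group at C-2; a methyl group at C-3.
The substituents are ordered alphabetically, ignoring any di-/tri- multipliers.
Putting it together: 2-chloro-3-methylpent-4-en-2-ol.

2-chloro-3-methylpent-4-en-2-ol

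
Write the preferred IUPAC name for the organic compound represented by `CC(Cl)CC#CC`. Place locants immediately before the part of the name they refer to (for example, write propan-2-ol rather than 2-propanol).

Counting along the main chain through the multiple bond gives 6 carbons: the parent is hexane.
A C≡C triple bond in the chain gives the infix -yne-.
Number the chain so that numbering from this end puts the triple bond at C-2 rather than C-4.
That gives the triple bond between C-2 and C-3; a chloro group at C-5.
Putting it together: 5-chlorohex-2-yne.

5-chlorohex-2-yne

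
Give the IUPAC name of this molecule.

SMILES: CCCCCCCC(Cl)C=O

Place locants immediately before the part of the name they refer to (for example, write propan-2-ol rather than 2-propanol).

Counting along the main chain through the –CHO group gives 9 carbons: the parent is nonane.
The highest-priority functional group is an aldehyde (terminal –CHO), so the name ends in -al.
The numbering direction is chosen so that the aldehyde carbon is C-1 by definition.
This places a chloro group at C-2.
The name is 2-chlorononanal.

2-chlorononanal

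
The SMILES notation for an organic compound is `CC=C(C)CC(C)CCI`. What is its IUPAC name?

The longest chain bearing the multiple bond is 7 carbons long (heptane).
The chain contains a C=C double bond, so the unsaturation ending is -ene.
Number the chain so that numbering from this end puts the double bond at C-2 rather than C-5.
That gives the double bond between C-2 and C-3; an iodo group at C-7; methyl groups at C-3 and C-5.
The substituents are ordered alphabetically, ignoring any di-/tri- multipliers.
The name is 7-iodo-3,5-dimethylhept-2-ene.

7-iodo-3,5-dimethylhept-2-ene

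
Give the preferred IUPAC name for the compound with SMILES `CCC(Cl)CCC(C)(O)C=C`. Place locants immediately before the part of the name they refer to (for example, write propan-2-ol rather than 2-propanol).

6-chloro-3-methyloct-1-en-3-ol

The longest carbon chain that includes the –OH group and the multiple bond has 8 carbons, so the parent hydride is octane.
The highest-priority functional group is an alcohol (–OH), so the name ends in -ol.
The chain contains a C=C double bond, so the unsaturation ending is -ene.
The numbering direction is chosen so that numbering from this end puts the hydroxyl group at C-3 rather than C-6.
That gives the hydroxyl at C-3; the double bond between C-1 and C-2; a chloro group at C-6; a methyl group at C-3.
Prefixes are listed alphabetically: chloro, methyl.
Putting it together: 6-chloro-3-methyloct-1-en-3-ol.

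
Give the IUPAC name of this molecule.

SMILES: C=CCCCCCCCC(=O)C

The longest carbon chain that includes the carbonyl and the multiple bond has 11 carbons, so the parent hydride is undecane.
The highest-priority functional group is a ketone (C=O on an internal carbon), so the name ends in -one.
The chain contains a C=C double bond, so the unsaturation ending is -ene.
Number the chain so that numbering from this end puts the carbonyl group at C-2 rather than C-10.
With this numbering: the carbonyl at C-2; the double bond between C-10 and C-11.
The name is undec-10-en-2-one.

undec-10-en-2-one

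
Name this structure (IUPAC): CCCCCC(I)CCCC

The longest carbon chain is 10 atoms: the parent is decane.
Number the chain so that the substituent locant set {5} is lower than {6} at the first point of difference.
With this numbering: an iodo group at C-5.
Assembling the pieces gives 5-iododecane.

5-iododecane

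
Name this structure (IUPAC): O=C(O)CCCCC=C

The longest chain bearing the –COOH group and the multiple bond is 7 carbons long (heptane).
A carboxylic acid (terminal –COOH) is the principal characteristic group, giving the suffix -oic acid.
The chain contains a C=C double bond, so the unsaturation ending is -ene.
Choose the numbering such that the carboxylic acid carbon is C-1 by definition.
This places the double bond between C-6 and C-7.
The name is hept-6-enoic acid.

hept-6-enoic acid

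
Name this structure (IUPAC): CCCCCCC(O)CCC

decan-4-ol

The longest chain bearing the –OH group is 10 carbons long (decane).
An alcohol (–OH) is the principal characteristic group, giving the suffix -ol.
Number the chain so that numbering from this end puts the hydroxyl group at C-4 rather than C-7.
This places the hydroxyl at C-4.
Putting it together: decan-4-ol.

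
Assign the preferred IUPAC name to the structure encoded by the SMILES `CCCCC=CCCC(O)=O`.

The longest chain bearing the –COOH group and the multiple bond is 9 carbons long (nonane).
The principal characteristic group is a carboxylic acid (terminal –COOH), named with the suffix -oic acid.
There is one C=C double bond, indicated by the ending -ene.
Number the chain so that the carboxylic acid carbon is C-1 by definition.
With this numbering: the double bond between C-4 and C-5.
Putting it together: non-4-enoic acid.

non-4-enoic acid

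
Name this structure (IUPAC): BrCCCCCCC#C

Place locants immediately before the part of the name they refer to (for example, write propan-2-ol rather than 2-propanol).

Counting along the main chain through the multiple bond gives 8 carbons: the parent is octane.
The chain contains a C≡C triple bond, so the unsaturation ending is -yne.
Choose the numbering such that numbering from this end puts the triple bond at C-1 rather than C-7.
That gives the triple bond between C-1 and C-2; a bromo group at C-8.
Putting it together: 8-bromooct-1-yne.

8-bromooct-1-yne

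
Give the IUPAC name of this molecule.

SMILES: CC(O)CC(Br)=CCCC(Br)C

The longest carbon chain that includes the –OH group and the multiple bond has 9 carbons, so the parent hydride is nonane.
An alcohol (–OH) is the principal characteristic group, giving the suffix -ol.
A C=C double bond in the chain gives the infix -ene-.
The numbering direction is chosen so that numbering from this end puts the hydroxyl group at C-2 rather than C-8.
This places the hydroxyl at C-2; the double bond between C-4 and C-5; bromo groups at C-4 and C-8.
Putting it together: 4,8-dibromonon-4-en-2-ol.

4,8-dibromonon-4-en-2-ol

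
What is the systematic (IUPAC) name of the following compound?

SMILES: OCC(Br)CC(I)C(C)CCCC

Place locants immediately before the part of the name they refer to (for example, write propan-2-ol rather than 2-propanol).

2-bromo-4-iodo-5-methylnonan-1-ol

The longest carbon chain that includes the –OH group has 9 carbons, so the parent hydride is nonane.
The highest-priority functional group is an alcohol (–OH), so the name ends in -ol.
Number the chain so that numbering from this end puts the hydroxyl group at C-1 rather than C-9.
That gives the hydroxyl at C-1; a bromo group at C-2; an iodo group at C-4; a methyl group at C-5.
Prefixes are listed alphabetically: bromo, iodo, methyl.
Assembling the pieces gives 2-bromo-4-iodo-5-methylnonan-1-ol.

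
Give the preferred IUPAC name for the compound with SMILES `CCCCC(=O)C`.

The longest carbon chain that includes the carbonyl has 6 carbons, so the parent hydride is hexane.
The principal characteristic group is a ketone (C=O on an internal carbon), named with the suffix -one.
The numbering direction is chosen so that numbering from this end puts the carbonyl group at C-2 rather than C-5.
That gives the carbonyl at C-2.
The name is hexan-2-one.

hexan-2-one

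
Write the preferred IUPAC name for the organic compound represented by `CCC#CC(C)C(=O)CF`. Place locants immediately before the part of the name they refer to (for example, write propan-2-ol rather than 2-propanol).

Counting along the main chain through the carbonyl and the multiple bond gives 7 carbons: the parent is heptane.
The highest-priority functional group is a ketone (C=O on an internal carbon), so the name ends in -one.
A C≡C triple bond in the chain gives the infix -yne-.
Number the chain so that numbering from this end puts the carbonyl group at C-2 rather than C-6.
This places the carbonyl at C-2; the triple bond between C-4 and C-5; a fluoro group at C-1; a methyl group at C-3.
Substituent prefixes are cited in alphabetical order (multiplying prefixes like di-/tri- are ignored for ordering).
Putting it together: 1-fluoro-3-methylhept-4-yn-2-one.

1-fluoro-3-methylhept-4-yn-2-one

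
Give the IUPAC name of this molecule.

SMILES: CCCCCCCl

1-chlorohexane

The parent chain contains 6 carbons (hexane).
Number the chain so that the substituent locant set {1} is lower than {6} at the first point of difference.
This places a chloro group at C-1.
The name is 1-chlorohexane.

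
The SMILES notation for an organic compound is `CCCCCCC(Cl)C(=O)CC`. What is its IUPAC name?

The longest chain bearing the carbonyl is 10 carbons long (decane).
The principal characteristic group is a ketone (C=O on an internal carbon), named with the suffix -one.
Number the chain so that numbering from this end puts the carbonyl group at C-3 rather than C-8.
With this numbering: the carbonyl at C-3; a chloro group at C-4.
Assembling the pieces gives 4-chlorodecan-3-one.

4-chlorodecan-3-one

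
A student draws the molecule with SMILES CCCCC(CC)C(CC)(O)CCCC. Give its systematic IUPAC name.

5,6-diethyldecan-5-ol

The longest chain bearing the –OH group is 10 carbons long (decane).
The principal characteristic group is an alcohol (–OH), named with the suffix -ol.
The numbering direction is chosen so that numbering from this end puts the hydroxyl group at C-5 rather than C-6.
This places the hydroxyl at C-5; ethyl groups at C-5 and C-6.
The name is 5,6-diethyldecan-5-ol.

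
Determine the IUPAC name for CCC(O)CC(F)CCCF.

5,8-difluorooctan-3-ol

Counting along the main chain through the –OH group gives 8 carbons: the parent is octane.
The principal characteristic group is an alcohol (–OH), named with the suffix -ol.
Choose the numbering such that numbering from this end puts the hydroxyl group at C-3 rather than C-6.
This places the hydroxyl at C-3; fluoro groups at C-5 and C-8.
The name is 5,8-difluorooctan-3-ol.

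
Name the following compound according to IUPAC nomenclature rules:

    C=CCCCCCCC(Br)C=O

The longest carbon chain that includes the –CHO group and the multiple bond has 10 carbons, so the parent hydride is decane.
The highest-priority functional group is an aldehyde (terminal –CHO), so the name ends in -al.
A C=C double bond in the chain gives the infix -ene-.
Choose the numbering such that the aldehyde carbon is C-1 by definition.
That gives the double bond between C-9 and C-10; a bromo group at C-2.
The name is 2-bromodec-9-enal.

2-bromodec-9-enal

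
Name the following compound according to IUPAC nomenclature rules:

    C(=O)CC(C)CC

3-methylpentanal

The longest chain bearing the –CHO group is 5 carbons long (pentane).
An aldehyde (terminal –CHO) is the principal characteristic group, giving the suffix -al.
Choose the numbering such that the aldehyde carbon is C-1 by definition.
That gives a methyl group at C-3.
Putting it together: 3-methylpentanal.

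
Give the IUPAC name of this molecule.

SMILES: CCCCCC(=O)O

hexanoic acid

The longest carbon chain that includes the –COOH group has 6 carbons, so the parent hydride is hexane.
The highest-priority functional group is a carboxylic acid (terminal –COOH), so the name ends in -oic acid.
Choose the numbering such that the carboxylic acid carbon is C-1 by definition.
Assembling the pieces gives hexanoic acid.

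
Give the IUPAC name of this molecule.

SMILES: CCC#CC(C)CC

The longest chain bearing the multiple bond is 7 carbons long (heptane).
A C≡C triple bond in the chain gives the infix -yne-.
Choose the numbering such that numbering from this end puts the triple bond at C-3 rather than C-4.
With this numbering: the triple bond between C-3 and C-4; a methyl group at C-5.
Assembling the pieces gives 5-methylhept-3-yne.

5-methylhept-3-yne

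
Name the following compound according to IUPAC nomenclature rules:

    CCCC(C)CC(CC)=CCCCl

Counting along the main chain through the multiple bond gives 9 carbons: the parent is nonane.
The chain contains a C=C double bond, so the unsaturation ending is -ene.
Choose the numbering such that numbering from this end puts the double bond at C-3 rather than C-6.
This places the double bond between C-3 and C-4; a chloro group at C-1; an ethyl group at C-4; a methyl group at C-6.
Prefixes are listed alphabetically: chloro, ethyl, methyl.
Putting it together: 1-chloro-4-ethyl-6-methylnon-3-ene.

1-chloro-4-ethyl-6-methylnon-3-ene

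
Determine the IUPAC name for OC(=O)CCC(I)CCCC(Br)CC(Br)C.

8,10-dibromo-4-iodoundecanoic acid

The longest chain bearing the –COOH group is 11 carbons long (undecane).
The highest-priority functional group is a carboxylic acid (terminal –COOH), so the name ends in -oic acid.
Choose the numbering such that the carboxylic acid carbon is C-1 by definition.
That gives bromo groups at C-8 and C-10; an iodo group at C-4.
Substituent prefixes are cited in alphabetical order (multiplying prefixes like di-/tri- are ignored for ordering).
The name is 8,10-dibromo-4-iodoundecanoic acid.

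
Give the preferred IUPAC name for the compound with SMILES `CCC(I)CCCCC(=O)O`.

6-iodooctanoic acid

The longest carbon chain that includes the –COOH group has 8 carbons, so the parent hydride is octane.
A carboxylic acid (terminal –COOH) is the principal characteristic group, giving the suffix -oic acid.
Choose the numbering such that the carboxylic acid carbon is C-1 by definition.
With this numbering: an iodo group at C-6.
Assembling the pieces gives 6-iodooctanoic acid.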